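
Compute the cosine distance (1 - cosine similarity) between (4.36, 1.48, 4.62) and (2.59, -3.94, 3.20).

With u = (4.36, 1.48, 4.62), v = (2.59, -3.94, 3.20):
u·v = 4.36·2.59 + 1.48·(-3.94) + 4.62·3.2 = 11.2924 + (-5.8312) + 14.784 = 20.2452.
|u| = √(4.36² + 1.48² + 4.62²) = √(19.0096 + 2.1904 + 21.3444) = √42.5444, |v| = √(2.59² + (-3.94)² + 3.2²) = √(6.7081 + 15.5236 + 10.24) = √32.4717.
cos θ = (u·v)/(|u||v|) = 20.2452/(√42.5444·√32.4717) ≈ 0.5447
Cosine distance = 1 - cos θ ≈ 1 - 0.5447 = 0.4553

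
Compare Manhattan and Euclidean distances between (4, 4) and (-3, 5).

L1 = |4 - (-3)| + |4 - 5| = 7 + 1 = 8
L2 = √(7² + 1²) = √50 ≈ 7.0711
L1 ≥ L2 always (equality iff movement is along one axis); L1 > L2 here.
Ratio L1/L2 = 8/√50 ≈ 1.1314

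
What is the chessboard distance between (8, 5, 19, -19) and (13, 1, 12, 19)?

max(|x_i - y_i|) = max(|8 - 13|, |5 - 1|, |19 - 12|, |-19 - 19|) = max(5, 4, 7, 38) = 38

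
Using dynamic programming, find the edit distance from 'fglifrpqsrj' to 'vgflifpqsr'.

Let D[i][j] be the edit distance between the first i characters of 'fglifrpqsrj' and the first j characters of 'vgflifpqsr', with D[i][0] = i, D[0][j] = j, and D[i][j] = D[i-1][j-1] if the characters match, else 1 + min(D[i-1][j], D[i][j-1], D[i-1][j-1]). Filling the table (rows: prefixes of 'fglifrpqsrj', columns: prefixes of 'vgflifpqsr'):
     ε  v  g  f  l  i  f  p  q  s  r
  ε  0  1  2  3  4  5  6  7  8  9 10
  f  1  1  2  2  3  4  5  6  7  8  9
  g  2  2  1  2  3  4  5  6  7  8  9
  l  3  3  2  2  2  3  4  5  6  7  8
  i  4  4  3  3  3  2  3  4  5  6  7
  f  5  5  4  3  4  3  2  3  4  5  6
  r  6  6  5  4  4  4  3  3  4  5  5
  p  7  7  6  5  5  5  4  3  4  5  6
  q  8  8  7  6  6  6  5  4  3  4  5
  s  9  9  8  7  7  7  6  5  4  3  4
  r 10 10  9  8  8  8  7  6  5  4  3
  j 11 11 10  9  9  9  8  7  6  5  4
The bottom-right entry gives D[11][10] = 4, so no sequence of fewer than 4 edits works. Backtracking through the table gives one optimal edit sequence (4 edits):
  fglifrpqsrj → vglifrpqsrj (sub f→v @1)
  vglifrpqsrj → vgflifrpqsrj (ins f @3)
  vgflifrpqsrj → vgflifpqsrj (del r @7)
  vgflifpqsrj → vgflifpqsr (del j @11)
Edit distance = 4.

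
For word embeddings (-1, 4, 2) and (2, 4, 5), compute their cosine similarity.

With u = (-1, 4, 2), v = (2, 4, 5):
u·v = (-1)·2 + 4·4 + 2·5 = (-2) + 16 + 10 = 24.
|u| = √((-1)² + 4² + 2²) = √21, |v| = √(2² + 4² + 5²) = √45, so |u||v| = √(21·45) = √945.
cos θ = (u·v)/(|u||v|) = 24/√945 ≈ 0.7807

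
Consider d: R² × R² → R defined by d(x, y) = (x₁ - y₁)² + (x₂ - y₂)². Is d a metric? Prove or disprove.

No. The squared Euclidean distance fails the triangle inequality. Counterexample: x = (0, 0), y = (2, 4), z = (4, 8). d(x,z) = 4² + 8² = 80, but d(x,y) + d(y,z) = (2² + 4²) + (2² + 4²) = 20 + 20 = 40. Since 80 > 40, the triangle inequality is violated. (Note: √d, the ordinary Euclidean distance, IS a metric.)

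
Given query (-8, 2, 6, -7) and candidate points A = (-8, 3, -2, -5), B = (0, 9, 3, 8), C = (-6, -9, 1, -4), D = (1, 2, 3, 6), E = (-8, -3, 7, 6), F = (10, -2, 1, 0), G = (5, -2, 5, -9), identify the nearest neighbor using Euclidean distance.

Distances: d(A) ≈ 8.3066, d(B) ≈ 18.6279, d(C) ≈ 12.6095, d(D) ≈ 16.0935, d(E) ≈ 13.9642, d(F) ≈ 20.347, d(G) ≈ 13.784. Nearest: A = (-8, 3, -2, -5) with distance 8.3066.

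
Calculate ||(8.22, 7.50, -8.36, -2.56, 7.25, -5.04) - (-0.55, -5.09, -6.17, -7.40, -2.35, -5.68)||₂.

√(Σ(x_i - y_i)²) = √((8.22 - (-0.55))² + (7.5 - (-5.09))² + (-8.36 - (-6.17))² + (-2.56 - (-7.4))² + (7.25 - (-2.35))² + (-5.04 - (-5.68))²)
= √(8.77² + 12.59² + (-2.19)² + 4.84² + 9.6² + 0.64²) = √(76.9129 + 158.5081 + 4.7961 + 23.4256 + 92.16 + 0.4096) = √356.2123 ≈ 18.8736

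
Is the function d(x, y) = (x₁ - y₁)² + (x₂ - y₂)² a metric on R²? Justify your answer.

No. The squared Euclidean distance fails the triangle inequality. Counterexample: x = (0, 0), y = (1, 4), z = (2, 8). d(x,z) = 2² + 8² = 68, but d(x,y) + d(y,z) = (1² + 4²) + (1² + 4²) = 17 + 17 = 34. Since 68 > 34, the triangle inequality is violated. (Note: √d, the ordinary Euclidean distance, IS a metric.)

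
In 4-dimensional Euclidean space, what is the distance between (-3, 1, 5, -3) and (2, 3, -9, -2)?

√(Σ(x_i - y_i)²) = √((-3 - 2)² + (1 - 3)² + (5 - (-9))² + (-3 - (-2))²)
= √((-5)² + (-2)² + 14² + (-1)²) = √(25 + 4 + 196 + 1) = √226 ≈ 15.0333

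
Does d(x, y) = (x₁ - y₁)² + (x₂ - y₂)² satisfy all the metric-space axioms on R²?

No. The squared Euclidean distance fails the triangle inequality. Counterexample: x = (0, 0), y = (1, 5), z = (2, 10). d(x,z) = 2² + 10² = 104, but d(x,y) + d(y,z) = (1² + 5²) + (1² + 5²) = 26 + 26 = 52. Since 104 > 52, the triangle inequality is violated. (Note: √d, the ordinary Euclidean distance, IS a metric.)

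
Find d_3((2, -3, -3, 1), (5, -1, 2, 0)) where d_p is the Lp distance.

(Σ|x_i - y_i|^3)^(1/3) = (|2 - 5|^3 + |-3 - (-1)|^3 + |-3 - 2|^3 + |1 - 0|^3)^(1/3)
= (3^3 + 2^3 + 5^3 + 1^3)^(1/3) = (27 + 8 + 125 + 1)^(1/3) = (161)^(1/3) ≈ 5.4401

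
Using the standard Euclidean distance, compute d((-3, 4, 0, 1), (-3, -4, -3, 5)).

(Σ|x_i - y_i|^2)^(1/2) = (|-3 - (-3)|^2 + |4 - (-4)|^2 + |0 - (-3)|^2 + |1 - 5|^2)^(1/2)
= (0^2 + 8^2 + 3^2 + 4^2)^(1/2) = (0 + 64 + 9 + 16)^(1/2) = (89)^(1/2) ≈ 9.434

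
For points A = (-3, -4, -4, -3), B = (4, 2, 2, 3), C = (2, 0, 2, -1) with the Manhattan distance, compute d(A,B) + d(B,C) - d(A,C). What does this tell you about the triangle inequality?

d(A,B) = 7 + 6 + 6 + 6 = 25, d(B,C) = 2 + 2 + 0 + 4 = 8, d(A,C) = 5 + 4 + 6 + 2 = 17.
d(A,B) + d(B,C) - d(A,C) = 25 + 8 - 17 = 33 - 17 = 16. This is ≥ 0, so the triangle inequality holds for these points.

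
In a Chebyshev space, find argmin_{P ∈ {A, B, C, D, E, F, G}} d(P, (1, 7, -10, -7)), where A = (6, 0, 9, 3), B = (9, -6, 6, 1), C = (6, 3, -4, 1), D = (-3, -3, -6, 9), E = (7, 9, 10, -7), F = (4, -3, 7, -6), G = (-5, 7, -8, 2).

Distances: d(A) = 19, d(B) = 16, d(C) = 8, d(D) = 16, d(E) = 20, d(F) = 17, d(G) = 9. Nearest: C = (6, 3, -4, 1) with distance 8.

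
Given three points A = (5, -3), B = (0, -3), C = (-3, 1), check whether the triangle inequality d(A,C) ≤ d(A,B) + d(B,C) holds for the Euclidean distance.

d(A,B) = √(5² + 0²) = √25 = 5, d(B,C) = √(3² + 4²) = √25 = 5, d(A,C) = √(8² + 4²) = √80 ≈ 8.9443.
d(A,C) ≈ 8.9443 ≤ 5 + 5 = 10. Triangle inequality is satisfied.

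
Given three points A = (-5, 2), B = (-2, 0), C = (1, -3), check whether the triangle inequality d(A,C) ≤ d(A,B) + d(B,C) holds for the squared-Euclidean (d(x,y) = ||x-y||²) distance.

d(A,B) = 3² + 2² = 13, d(B,C) = 3² + 3² = 18, d(A,C) = 6² + 5² = 61.
d(A,C) = 61 > 13 + 18 = 31. Triangle inequality is VIOLATED. (Squared-Euclidean is not a metric — this is a counterexample.)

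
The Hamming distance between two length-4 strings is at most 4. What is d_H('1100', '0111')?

Differing positions: 1, 3, 4. Hamming distance = 3. The maximum possible Hamming distance for length-4 strings is 4, so d_H/4 = 3/4 = 0.75.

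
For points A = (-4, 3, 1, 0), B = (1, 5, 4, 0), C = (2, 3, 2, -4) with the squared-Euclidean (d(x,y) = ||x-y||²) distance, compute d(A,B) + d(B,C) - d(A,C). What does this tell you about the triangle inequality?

d(A,B) = 5² + 2² + 3² + 0² = 38, d(B,C) = 1² + 2² + 2² + 4² = 25, d(A,C) = 6² + 0² + 1² + 4² = 53.
d(A,B) + d(B,C) - d(A,C) = 38 + 25 - 53 = 63 - 53 = 10. This is ≥ 0, so the triangle inequality holds for these points.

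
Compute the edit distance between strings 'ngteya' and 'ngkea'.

Let D[i][j] be the edit distance between the first i characters of 'ngteya' and the first j characters of 'ngkea', with D[i][0] = i, D[0][j] = j, and D[i][j] = D[i-1][j-1] if the characters match, else 1 + min(D[i-1][j], D[i][j-1], D[i-1][j-1]). Filling the table (rows: prefixes of 'ngteya', columns: prefixes of 'ngkea'):
     ε  n  g  k  e  a
  ε  0  1  2  3  4  5
  n  1  0  1  2  3  4
  g  2  1  0  1  2  3
  t  3  2  1  1  2  3
  e  4  3  2  2  1  2
  y  5  4  3  3  2  2
  a  6  5  4  4  3  2
The bottom-right entry gives D[6][5] = 2, so no sequence of fewer than 2 edits works. Backtracking through the table gives one optimal edit sequence (2 edits):
  ngteya → ngkeya (sub t→k @3)
  ngkeya → ngkea (del y @5)
Edit distance = 2.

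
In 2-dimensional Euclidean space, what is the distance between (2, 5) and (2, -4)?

√(Σ(x_i - y_i)²) = √((2 - 2)² + (5 - (-4))²)
= √(0² + 9²) = √(0 + 81) = √81 = 9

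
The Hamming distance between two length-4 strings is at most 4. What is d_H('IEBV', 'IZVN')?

Differing positions: 2, 3, 4. Hamming distance = 3. The maximum possible Hamming distance for length-4 strings is 4, so d_H/4 = 3/4 = 0.75.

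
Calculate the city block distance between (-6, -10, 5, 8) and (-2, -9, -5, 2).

Σ|x_i - y_i| = |-6 - (-2)| + |-10 - (-9)| + |5 - (-5)| + |8 - 2| = 4 + 1 + 10 + 6 = 21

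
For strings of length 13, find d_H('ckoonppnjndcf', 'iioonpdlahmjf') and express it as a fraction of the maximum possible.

Differing positions: 1, 2, 7, 8, 9, 10, 11, 12. Hamming distance = 8. The maximum possible Hamming distance for length-13 strings is 13, so d_H/13 = 8/13 ≈ 0.6154.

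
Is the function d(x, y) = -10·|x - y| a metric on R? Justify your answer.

No. With c = -10 < 0, d fails non-negativity: d(6, 13) = -10·|6 - 13| = -10·7 = -70 < 0.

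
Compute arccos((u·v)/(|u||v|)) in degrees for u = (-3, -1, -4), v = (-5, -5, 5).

With u = (-3, -1, -4), v = (-5, -5, 5):
u·v = (-3)·(-5) + (-1)·(-5) + (-4)·5 = 15 + 5 + (-20) = 0.
|u| = √((-3)² + (-1)² + (-4)²) = √26, |v| = √((-5)² + (-5)² + 5²) = √75, so |u||v| = √(26·75) = √1950.
cos θ = (u·v)/(|u||v|) = 0/√1950 = 0 (the vectors are orthogonal)
θ = arccos(0) = 90°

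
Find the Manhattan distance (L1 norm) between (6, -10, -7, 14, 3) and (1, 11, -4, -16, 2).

Σ|x_i - y_i| = |6 - 1| + |-10 - 11| + |-7 - (-4)| + |14 - (-16)| + |3 - 2| = 5 + 21 + 3 + 30 + 1 = 60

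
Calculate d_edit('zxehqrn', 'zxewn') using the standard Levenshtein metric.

Let D[i][j] be the edit distance between the first i characters of 'zxehqrn' and the first j characters of 'zxewn', with D[i][0] = i, D[0][j] = j, and D[i][j] = D[i-1][j-1] if the characters match, else 1 + min(D[i-1][j], D[i][j-1], D[i-1][j-1]). Filling the table (rows: prefixes of 'zxehqrn', columns: prefixes of 'zxewn'):
     ε  z  x  e  w  n
  ε  0  1  2  3  4  5
  z  1  0  1  2  3  4
  x  2  1  0  1  2  3
  e  3  2  1  0  1  2
  h  4  3  2  1  1  2
  q  5  4  3  2  2  2
  r  6  5  4  3  3  3
  n  7  6  5  4  4  3
The bottom-right entry gives D[7][5] = 3, so no sequence of fewer than 3 edits works. Backtracking through the table gives one optimal edit sequence (3 edits):
  zxehqrn → zxeqrn (del h @4)
  zxeqrn → zxern (del q @4)
  zxern → zxewn (sub r→w @4)
Edit distance = 3.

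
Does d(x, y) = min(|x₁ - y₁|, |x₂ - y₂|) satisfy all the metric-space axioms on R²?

No. d fails identity of indiscernibles: take x = (4, 0) and y = (4, 9). Then d(x,y) = min(|4 - 4|, |0 - 9|) = min(0, 9) = 0, yet x ≠ y.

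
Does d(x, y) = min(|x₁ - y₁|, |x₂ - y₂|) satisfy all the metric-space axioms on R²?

No. d fails identity of indiscernibles: take x = (-2, 0) and y = (-2, 3). Then d(x,y) = min(|-2 - (-2)|, |0 - 3|) = min(0, 3) = 0, yet x ≠ y.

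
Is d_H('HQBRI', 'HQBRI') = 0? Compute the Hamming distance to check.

Differing positions: none. Hamming distance = 0, so the claim is true.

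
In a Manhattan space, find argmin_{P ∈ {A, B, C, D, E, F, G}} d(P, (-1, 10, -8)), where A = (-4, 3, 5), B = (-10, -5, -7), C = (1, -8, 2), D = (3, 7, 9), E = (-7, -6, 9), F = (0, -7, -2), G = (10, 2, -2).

Distances: d(A) = 23, d(B) = 25, d(C) = 30, d(D) = 24, d(E) = 39, d(F) = 24, d(G) = 25. Nearest: A = (-4, 3, 5) with distance 23.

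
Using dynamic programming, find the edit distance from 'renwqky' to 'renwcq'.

Let D[i][j] be the edit distance between the first i characters of 'renwqky' and the first j characters of 'renwcq', with D[i][0] = i, D[0][j] = j, and D[i][j] = D[i-1][j-1] if the characters match, else 1 + min(D[i-1][j], D[i][j-1], D[i-1][j-1]). Filling the table (rows: prefixes of 'renwqky', columns: prefixes of 'renwcq'):
     ε  r  e  n  w  c  q
  ε  0  1  2  3  4  5  6
  r  1  0  1  2  3  4  5
  e  2  1  0  1  2  3  4
  n  3  2  1  0  1  2  3
  w  4  3  2  1  0  1  2
  q  5  4  3  2  1  1  1
  k  6  5  4  3  2  2  2
  y  7  6  5  4  3  3  3
The bottom-right entry gives D[7][6] = 3, so no sequence of fewer than 3 edits works. Backtracking through the table gives one optimal edit sequence (3 edits):
  renwqky → renwky (del q @5)
  renwky → renwcy (sub k→c @5)
  renwcy → renwcq (sub y→q @6)
Edit distance = 3.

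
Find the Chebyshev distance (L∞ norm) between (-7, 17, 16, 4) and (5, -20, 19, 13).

max(|x_i - y_i|) = max(|-7 - 5|, |17 - (-20)|, |16 - 19|, |4 - 13|) = max(12, 37, 3, 9) = 37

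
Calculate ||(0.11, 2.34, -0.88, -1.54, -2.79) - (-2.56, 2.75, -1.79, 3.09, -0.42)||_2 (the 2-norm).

(Σ|x_i - y_i|^2)^(1/2) = (|0.11 - (-2.56)|^2 + |2.34 - 2.75|^2 + |-0.88 - (-1.79)|^2 + |-1.54 - 3.09|^2 + |-2.79 - (-0.42)|^2)^(1/2)
= (2.67^2 + 0.41^2 + 0.91^2 + 4.63^2 + 2.37^2)^(1/2) = (7.1289 + 0.1681 + 0.8281 + 21.4369 + 5.6169)^(1/2) = (35.1789)^(1/2) ≈ 5.9312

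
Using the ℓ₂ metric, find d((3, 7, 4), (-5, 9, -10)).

√(Σ(x_i - y_i)²) = √((3 - (-5))² + (7 - 9)² + (4 - (-10))²)
= √(8² + (-2)² + 14²) = √(64 + 4 + 196) = √264 ≈ 16.2481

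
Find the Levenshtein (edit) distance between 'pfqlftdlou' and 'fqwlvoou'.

Let D[i][j] be the edit distance between the first i characters of 'pfqlftdlou' and the first j characters of 'fqwlvoou', with D[i][0] = i, D[0][j] = j, and D[i][j] = D[i-1][j-1] if the characters match, else 1 + min(D[i-1][j], D[i][j-1], D[i-1][j-1]). Filling the table (rows: prefixes of 'pfqlftdlou', columns: prefixes of 'fqwlvoou'):
     ε  f  q  w  l  v  o  o  u
  ε  0  1  2  3  4  5  6  7  8
  p  1  1  2  3  4  5  6  7  8
  f  2  1  2  3  4  5  6  7  8
  q  3  2  1  2  3  4  5  6  7
  l  4  3  2  2  2  3  4  5  6
  f  5  4  3  3  3  3  4  5  6
  t  6  5  4  4  4  4  4  5  6
  d  7  6  5  5  5  5  5  5  6
  l  8  7  6  6  5  6  6  6  6
  o  9  8  7  7  6  6  6  6  7
  u 10  9  8  8  7  7  7  7  6
The bottom-right entry gives D[10][8] = 6, so no sequence of fewer than 6 edits works. Backtracking through the table gives one optimal edit sequence (6 edits):
  pfqlftdlou → fqlftdlou (del p @1)
  fqlftdlou → fqftdlou (del l @3)
  fqftdlou → fqwtdlou (sub f→w @3)
  fqwtdlou → fqwldlou (sub t→l @4)
  fqwldlou → fqwlvlou (sub d→v @5)
  fqwlvlou → fqwlvoou (sub l→o @6)
Edit distance = 6.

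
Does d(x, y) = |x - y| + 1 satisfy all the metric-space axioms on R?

No. d fails identity of indiscernibles (specifically d(x,x) = 0): d(-3, -3) = |-3 - (-3)| + 1 = 0 + 1 = 1 ≠ 0.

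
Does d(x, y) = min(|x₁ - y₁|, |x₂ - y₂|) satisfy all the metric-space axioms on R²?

No. d fails identity of indiscernibles: take x = (0, 0) and y = (0, 7). Then d(x,y) = min(|0 - 0|, |0 - 7|) = min(0, 7) = 0, yet x ≠ y.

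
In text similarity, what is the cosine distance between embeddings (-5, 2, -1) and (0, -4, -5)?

With u = (-5, 2, -1), v = (0, -4, -5):
u·v = (-5)·0 + 2·(-4) + (-1)·(-5) = 0 + (-8) + 5 = -3.
|u| = √((-5)² + 2² + (-1)²) = √30, |v| = √(0² + (-4)² + (-5)²) = √41, so |u||v| = √(30·41) = √1230.
cos θ = (u·v)/(|u||v|) = -3/√1230 ≈ -0.0855
Cosine distance = 1 - cos θ ≈ 1 - (-0.0855) = 1.0855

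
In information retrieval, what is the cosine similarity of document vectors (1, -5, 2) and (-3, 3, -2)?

With u = (1, -5, 2), v = (-3, 3, -2):
u·v = 1·(-3) + (-5)·3 + 2·(-2) = (-3) + (-15) + (-4) = -22.
|u| = √(1² + (-5)² + 2²) = √30, |v| = √((-3)² + 3² + (-2)²) = √22, so |u||v| = √(30·22) = √660.
cos θ = (u·v)/(|u||v|) = -22/√660 ≈ -0.8563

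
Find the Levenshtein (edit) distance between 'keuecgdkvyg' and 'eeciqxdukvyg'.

Let D[i][j] be the edit distance between the first i characters of 'keuecgdkvyg' and the first j characters of 'eeciqxdukvyg', with D[i][0] = i, D[0][j] = j, and D[i][j] = D[i-1][j-1] if the characters match, else 1 + min(D[i-1][j], D[i][j-1], D[i-1][j-1]). Filling the table (rows: prefixes of 'keuecgdkvyg', columns: prefixes of 'eeciqxdukvyg'):
     ε  e  e  c  i  q  x  d  u  k  v  y  g
  ε  0  1  2  3  4  5  6  7  8  9 10 11 12
  k  1  1  2  3  4  5  6  7  8  8  9 10 11
  e  2  1  1  2  3  4  5  6  7  8  9 10 11
  u  3  2  2  2  3  4  5  6  6  7  8  9 10
  e  4  3  2  3  3  4  5  6  7  7  8  9 10
  c  5  4  3  2  3  4  5  6  7  8  8  9 10
  g  6  5  4  3  3  4  5  6  7  8  9  9  9
  d  7  6  5  4  4  4  5  5  6  7  8  9 10
  k  8  7  6  5  5  5  5  6  6  6  7  8  9
  v  9  8  7  6  6  6  6  6  7  7  6  7  8
  y 10  9  8  7  7  7  7  7  7  8  7  6  7
  g 11 10  9  8  8  8  8  8  8  8  8  7  6
The bottom-right entry gives D[11][12] = 6, so no sequence of fewer than 6 edits works. Backtracking through the table gives one optimal edit sequence (6 edits):
  keuecgdkvyg → eeuecgdkvyg (sub k→e @1)
  eeuecgdkvyg → eececgdkvyg (sub u→c @3)
  eececgdkvyg → eecicgdkvyg (sub e→i @4)
  eecicgdkvyg → eeciqgdkvyg (sub c→q @5)
  eeciqgdkvyg → eeciqxdkvyg (sub g→x @6)
  eeciqxdkvyg → eeciqxdukvyg (ins u @8)
Edit distance = 6.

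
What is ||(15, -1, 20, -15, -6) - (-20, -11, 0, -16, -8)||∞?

max(|x_i - y_i|) = max(|15 - (-20)|, |-1 - (-11)|, |20 - 0|, |-15 - (-16)|, |-6 - (-8)|) = max(35, 10, 20, 1, 2) = 35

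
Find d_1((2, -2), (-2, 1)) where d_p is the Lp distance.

Σ|x_i - y_i| = |2 - (-2)| + |-2 - 1| = 4 + 3 = 7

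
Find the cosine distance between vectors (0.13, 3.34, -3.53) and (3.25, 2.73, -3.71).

With u = (0.13, 3.34, -3.53), v = (3.25, 2.73, -3.71):
u·v = 0.13·3.25 + 3.34·2.73 + (-3.53)·(-3.71) = 0.4225 + 9.1182 + 13.0963 = 22.637.
|u| = √(0.13² + 3.34² + (-3.53)²) = √(0.0169 + 11.1556 + 12.4609) = √23.6334, |v| = √(3.25² + 2.73² + (-3.71)²) = √(10.5625 + 7.4529 + 13.7641) = √31.7795.
cos θ = (u·v)/(|u||v|) = 22.637/(√23.6334·√31.7795) ≈ 0.826
Cosine distance = 1 - cos θ ≈ 1 - 0.826 = 0.174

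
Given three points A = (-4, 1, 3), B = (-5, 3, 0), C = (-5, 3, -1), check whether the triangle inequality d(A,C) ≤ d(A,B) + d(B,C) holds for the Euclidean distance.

d(A,B) = √(1² + 2² + 3²) = √14 ≈ 3.7417, d(B,C) = √(0² + 0² + 1²) = √1 = 1, d(A,C) = √(1² + 2² + 4²) = √21 ≈ 4.5826.
d(A,C) ≈ 4.5826 ≤ 3.7417 + 1 = 4.7417. Triangle inequality is satisfied.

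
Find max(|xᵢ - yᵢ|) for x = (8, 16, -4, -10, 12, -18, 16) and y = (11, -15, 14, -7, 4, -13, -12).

max(|x_i - y_i|) = max(|8 - 11|, |16 - (-15)|, |-4 - 14|, |-10 - (-7)|, |12 - 4|, |-18 - (-13)|, |16 - (-12)|) = max(3, 31, 18, 3, 8, 5, 28) = 31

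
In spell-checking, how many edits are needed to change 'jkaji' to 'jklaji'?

Let D[i][j] be the edit distance between the first i characters of 'jkaji' and the first j characters of 'jklaji', with D[i][0] = i, D[0][j] = j, and D[i][j] = D[i-1][j-1] if the characters match, else 1 + min(D[i-1][j], D[i][j-1], D[i-1][j-1]). Filling the table (rows: prefixes of 'jkaji', columns: prefixes of 'jklaji'):
     ε  j  k  l  a  j  i
  ε  0  1  2  3  4  5  6
  j  1  0  1  2  3  4  5
  k  2  1  0  1  2  3  4
  a  3  2  1  1  1  2  3
  j  4  3  2  2  2  1  2
  i  5  4  3  3  3  2  1
The bottom-right entry gives D[5][6] = 1, so no sequence of fewer than 1 edit works. Backtracking through the table gives one optimal edit sequence (1 edit):
  jkaji → jklaji (ins l @3)
Edit distance = 1.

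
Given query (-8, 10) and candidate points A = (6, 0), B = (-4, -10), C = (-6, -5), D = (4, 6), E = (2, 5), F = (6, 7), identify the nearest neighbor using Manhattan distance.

Distances: d(A) = 24, d(B) = 24, d(C) = 17, d(D) = 16, d(E) = 15, d(F) = 17. Nearest: E = (2, 5) with distance 15.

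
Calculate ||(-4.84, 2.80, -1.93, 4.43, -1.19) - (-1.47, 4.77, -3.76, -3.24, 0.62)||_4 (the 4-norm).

(Σ|x_i - y_i|^4)^(1/4) = (|-4.84 - (-1.47)|^4 + |2.8 - 4.77|^4 + |-1.93 - (-3.76)|^4 + |4.43 - (-3.24)|^4 + |-1.19 - 0.62|^4)^(1/4)
= (3.37^4 + 1.97^4 + 1.83^4 + 7.67^4 + 1.81^4)^(1/4) ≈ (128.9792 + 15.0614 + 11.2151 + 3460.8395 + 10.7328)^(1/4) = (3626.828)^(1/4) ≈ 7.7604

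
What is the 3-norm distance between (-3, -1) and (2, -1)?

(Σ|x_i - y_i|^3)^(1/3) = (|-3 - 2|^3 + |-1 - (-1)|^3)^(1/3)
= (5^3 + 0^3)^(1/3) = (125 + 0)^(1/3) = (125)^(1/3) = 5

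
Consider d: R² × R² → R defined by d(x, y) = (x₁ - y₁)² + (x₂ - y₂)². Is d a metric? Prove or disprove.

No. The squared Euclidean distance fails the triangle inequality. Counterexample: x = (0, 0), y = (5, 5), z = (10, 10). d(x,z) = 10² + 10² = 200, but d(x,y) + d(y,z) = (5² + 5²) + (5² + 5²) = 50 + 50 = 100. Since 200 > 100, the triangle inequality is violated. (Note: √d, the ordinary Euclidean distance, IS a metric.)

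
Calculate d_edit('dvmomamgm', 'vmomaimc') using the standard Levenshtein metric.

Let D[i][j] be the edit distance between the first i characters of 'dvmomamgm' and the first j characters of 'vmomaimc', with D[i][0] = i, D[0][j] = j, and D[i][j] = D[i-1][j-1] if the characters match, else 1 + min(D[i-1][j], D[i][j-1], D[i-1][j-1]). Filling the table (rows: prefixes of 'dvmomamgm', columns: prefixes of 'vmomaimc'):
     ε  v  m  o  m  a  i  m  c
  ε  0  1  2  3  4  5  6  7  8
  d  1  1  2  3  4  5  6  7  8
  v  2  1  2  3  4  5  6  7  8
  m  3  2  1  2  3  4  5  6  7
  o  4  3  2  1  2  3  4  5  6
  m  5  4  3  2  1  2  3  4  5
  a  6  5  4  3  2  1  2  3  4
  m  7  6  5  4  3  2  2  2  3
  g  8  7  6  5  4  3  3  3  3
  m  9  8  7  6  5  4  4  3  4
The bottom-right entry gives D[9][8] = 4, so no sequence of fewer than 4 edits works. Backtracking through the table gives one optimal edit sequence (4 edits):
  dvmomamgm → vmomamgm (del d @1)
  vmomamgm → vmomaigm (sub m→i @6)
  vmomaigm → vmomaimm (sub g→m @7)
  vmomaimm → vmomaimc (sub m→c @8)
Edit distance = 4.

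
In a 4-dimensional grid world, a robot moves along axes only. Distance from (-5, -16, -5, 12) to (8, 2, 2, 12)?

Σ|x_i - y_i| = |-5 - 8| + |-16 - 2| + |-5 - 2| + |12 - 12| = 13 + 18 + 7 + 0 = 38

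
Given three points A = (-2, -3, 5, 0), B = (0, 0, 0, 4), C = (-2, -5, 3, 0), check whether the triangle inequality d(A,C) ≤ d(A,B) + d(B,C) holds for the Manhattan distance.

d(A,B) = 2 + 3 + 5 + 4 = 14, d(B,C) = 2 + 5 + 3 + 4 = 14, d(A,C) = 0 + 2 + 2 + 0 = 4.
d(A,C) = 4 ≤ 14 + 14 = 28. Triangle inequality is satisfied.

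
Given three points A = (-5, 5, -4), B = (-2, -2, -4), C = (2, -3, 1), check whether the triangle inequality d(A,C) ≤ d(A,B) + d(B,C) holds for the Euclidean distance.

d(A,B) = √(3² + 7² + 0²) = √58 ≈ 7.6158, d(B,C) = √(4² + 1² + 5²) = √42 ≈ 6.4807, d(A,C) = √(7² + 8² + 5²) = √138 ≈ 11.7473.
d(A,C) ≈ 11.7473 ≤ 7.6158 + 6.4807 = 14.0965. Triangle inequality is satisfied.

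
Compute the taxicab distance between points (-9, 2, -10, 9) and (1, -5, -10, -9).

Σ|x_i - y_i| = |-9 - 1| + |2 - (-5)| + |-10 - (-10)| + |9 - (-9)| = 10 + 7 + 0 + 18 = 35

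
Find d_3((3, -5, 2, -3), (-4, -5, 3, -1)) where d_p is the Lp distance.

(Σ|x_i - y_i|^3)^(1/3) = (|3 - (-4)|^3 + |-5 - (-5)|^3 + |2 - 3|^3 + |-3 - (-1)|^3)^(1/3)
= (7^3 + 0^3 + 1^3 + 2^3)^(1/3) = (343 + 0 + 1 + 8)^(1/3) = (352)^(1/3) ≈ 7.0607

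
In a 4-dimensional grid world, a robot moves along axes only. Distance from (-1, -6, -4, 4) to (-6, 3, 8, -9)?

Σ|x_i - y_i| = |-1 - (-6)| + |-6 - 3| + |-4 - 8| + |4 - (-9)| = 5 + 9 + 12 + 13 = 39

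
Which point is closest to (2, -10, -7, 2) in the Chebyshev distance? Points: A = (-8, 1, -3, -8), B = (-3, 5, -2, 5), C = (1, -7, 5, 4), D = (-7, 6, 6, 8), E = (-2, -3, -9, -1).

Distances: d(A) = 11, d(B) = 15, d(C) = 12, d(D) = 16, d(E) = 7. Nearest: E = (-2, -3, -9, -1) with distance 7.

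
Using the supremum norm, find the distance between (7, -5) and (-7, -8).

max(|x_i - y_i|) = max(|7 - (-7)|, |-5 - (-8)|) = max(14, 3) = 14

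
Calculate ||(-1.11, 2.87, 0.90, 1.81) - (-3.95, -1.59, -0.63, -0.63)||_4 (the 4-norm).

(Σ|x_i - y_i|^4)^(1/4) = (|-1.11 - (-3.95)|^4 + |2.87 - (-1.59)|^4 + |0.9 - (-0.63)|^4 + |1.81 - (-0.63)|^4)^(1/4)
= (2.84^4 + 4.46^4 + 1.53^4 + 2.44^4)^(1/4) ≈ (65.0539 + 395.6758 + 5.4798 + 35.4454)^(1/4) = (501.6549)^(1/4) ≈ 4.7326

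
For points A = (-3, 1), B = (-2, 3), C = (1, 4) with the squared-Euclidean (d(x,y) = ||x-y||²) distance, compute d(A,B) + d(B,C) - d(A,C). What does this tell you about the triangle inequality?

d(A,B) = 1² + 2² = 5, d(B,C) = 3² + 1² = 10, d(A,C) = 4² + 3² = 25.
d(A,B) + d(B,C) - d(A,C) = 5 + 10 - 25 = 15 - 25 = -10. This is < 0, so the triangle inequality FAILS for these points (squared-Euclidean is not a metric).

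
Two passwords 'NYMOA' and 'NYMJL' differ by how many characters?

Differing positions: 4, 5. Hamming distance = 2.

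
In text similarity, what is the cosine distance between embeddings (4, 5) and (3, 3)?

With u = (4, 5), v = (3, 3):
u·v = 4·3 + 5·3 = 12 + 15 = 27.
|u| = √(4² + 5²) = √41, |v| = √(3² + 3²) = √18, so |u||v| = √(41·18) = √738.
cos θ = (u·v)/(|u||v|) = 27/√738 ≈ 0.9939
Cosine distance = 1 - cos θ ≈ 1 - 0.9939 = 0.0061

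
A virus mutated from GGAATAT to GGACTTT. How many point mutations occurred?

Differing positions: 4, 6. Hamming distance = 2.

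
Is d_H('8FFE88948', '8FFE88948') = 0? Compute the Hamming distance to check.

Differing positions: none. Hamming distance = 0, so the claim is true.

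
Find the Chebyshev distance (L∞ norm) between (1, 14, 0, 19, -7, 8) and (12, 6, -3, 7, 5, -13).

max(|x_i - y_i|) = max(|1 - 12|, |14 - 6|, |0 - (-3)|, |19 - 7|, |-7 - 5|, |8 - (-13)|) = max(11, 8, 3, 12, 12, 21) = 21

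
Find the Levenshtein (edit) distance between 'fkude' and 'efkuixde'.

Let D[i][j] be the edit distance between the first i characters of 'fkude' and the first j characters of 'efkuixde', with D[i][0] = i, D[0][j] = j, and D[i][j] = D[i-1][j-1] if the characters match, else 1 + min(D[i-1][j], D[i][j-1], D[i-1][j-1]). Filling the table (rows: prefixes of 'fkude', columns: prefixes of 'efkuixde'):
     ε  e  f  k  u  i  x  d  e
  ε  0  1  2  3  4  5  6  7  8
  f  1  1  1  2  3  4  5  6  7
  k  2  2  2  1  2  3  4  5  6
  u  3  3  3  2  1  2  3  4  5
  d  4  4  4  3  2  2  3  3  4
  e  5  4  5  4  3  3  3  4  3
The bottom-right entry gives D[5][8] = 3, so no sequence of fewer than 3 edits works. Backtracking through the table gives one optimal edit sequence (3 edits):
  fkude → efkude (ins e @1)
  efkude → efkuide (ins i @5)
  efkuide → efkuixde (ins x @6)
Edit distance = 3.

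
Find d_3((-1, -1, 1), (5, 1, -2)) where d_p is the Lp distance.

(Σ|x_i - y_i|^3)^(1/3) = (|-1 - 5|^3 + |-1 - 1|^3 + |1 - (-2)|^3)^(1/3)
= (6^3 + 2^3 + 3^3)^(1/3) = (216 + 8 + 27)^(1/3) = (251)^(1/3) ≈ 6.308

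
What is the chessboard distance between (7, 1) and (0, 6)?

max(|x_i - y_i|) = max(|7 - 0|, |1 - 6|) = max(7, 5) = 7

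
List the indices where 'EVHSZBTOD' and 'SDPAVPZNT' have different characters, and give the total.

Differing positions: 1, 2, 3, 4, 5, 6, 7, 8, 9. Hamming distance = 9.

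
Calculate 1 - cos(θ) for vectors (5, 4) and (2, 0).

With u = (5, 4), v = (2, 0):
u·v = 5·2 + 4·0 = 10 + 0 = 10.
|u| = √(5² + 4²) = √41, |v| = √(2² + 0²) = √4, so |u||v| = √(41·4) = √164.
cos θ = (u·v)/(|u||v|) = 10/√164 ≈ 0.7809
Cosine distance = 1 - cos θ ≈ 1 - 0.7809 = 0.2191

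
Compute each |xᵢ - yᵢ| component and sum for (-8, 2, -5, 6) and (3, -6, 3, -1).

Σ|x_i - y_i| = |-8 - 3| + |2 - (-6)| + |-5 - 3| + |6 - (-1)| = 11 + 8 + 8 + 7 = 34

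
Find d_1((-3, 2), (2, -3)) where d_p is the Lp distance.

Σ|x_i - y_i| = |-3 - 2| + |2 - (-3)| = 5 + 5 = 10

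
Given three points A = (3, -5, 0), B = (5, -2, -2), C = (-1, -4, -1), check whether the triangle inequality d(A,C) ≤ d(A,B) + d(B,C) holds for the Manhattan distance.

d(A,B) = 2 + 3 + 2 = 7, d(B,C) = 6 + 2 + 1 = 9, d(A,C) = 4 + 1 + 1 = 6.
d(A,C) = 6 ≤ 7 + 9 = 16. Triangle inequality is satisfied.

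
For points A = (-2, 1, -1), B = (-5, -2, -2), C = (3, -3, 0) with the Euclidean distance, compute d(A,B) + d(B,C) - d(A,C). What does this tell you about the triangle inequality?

d(A,B) = √(3² + 3² + 1²) = √19 ≈ 4.3589, d(B,C) = √(8² + 1² + 2²) = √69 ≈ 8.3066, d(A,C) = √(5² + 4² + 1²) = √42 ≈ 6.4807.
d(A,B) + d(B,C) - d(A,C) = 4.3589 + 8.3066 - 6.4807 = 12.6655 - 6.4807 = 6.1848 (to 4 decimal places). This is ≥ 0, so the triangle inequality holds for these points.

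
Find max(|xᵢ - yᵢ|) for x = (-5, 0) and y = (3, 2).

max(|x_i - y_i|) = max(|-5 - 3|, |0 - 2|) = max(8, 2) = 8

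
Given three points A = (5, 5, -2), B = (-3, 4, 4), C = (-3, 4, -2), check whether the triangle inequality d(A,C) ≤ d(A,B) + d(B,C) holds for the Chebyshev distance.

d(A,B) = max(8, 1, 6) = 8, d(B,C) = max(0, 0, 6) = 6, d(A,C) = max(8, 1, 0) = 8.
d(A,C) = 8 ≤ 8 + 6 = 14. Triangle inequality is satisfied.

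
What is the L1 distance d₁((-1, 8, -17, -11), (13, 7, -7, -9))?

Σ|x_i - y_i| = |-1 - 13| + |8 - 7| + |-17 - (-7)| + |-11 - (-9)| = 14 + 1 + 10 + 2 = 27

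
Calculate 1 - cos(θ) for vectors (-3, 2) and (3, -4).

With u = (-3, 2), v = (3, -4):
u·v = (-3)·3 + 2·(-4) = (-9) + (-8) = -17.
|u| = √((-3)² + 2²) = √13, |v| = √(3² + (-4)²) = √25, so |u||v| = √(13·25) = √325.
cos θ = (u·v)/(|u||v|) = -17/√325 ≈ -0.943
Cosine distance = 1 - cos θ ≈ 1 - (-0.943) = 1.943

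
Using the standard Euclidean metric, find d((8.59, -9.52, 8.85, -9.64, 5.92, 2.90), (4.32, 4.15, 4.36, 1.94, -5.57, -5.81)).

√(Σ(x_i - y_i)²) = √((8.59 - 4.32)² + (-9.52 - 4.15)² + (8.85 - 4.36)² + (-9.64 - 1.94)² + (5.92 - (-5.57))² + (2.9 - (-5.81))²)
= √(4.27² + (-13.67)² + 4.49² + (-11.58)² + 11.49² + 8.71²) = √(18.2329 + 186.8689 + 20.1601 + 134.0964 + 132.0201 + 75.8641) = √567.2425 ≈ 23.8169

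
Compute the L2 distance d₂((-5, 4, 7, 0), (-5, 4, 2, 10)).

√(Σ(x_i - y_i)²) = √((-5 - (-5))² + (4 - 4)² + (7 - 2)² + (0 - 10)²)
= √(0² + 0² + 5² + (-10)²) = √(0 + 0 + 25 + 100) = √125 ≈ 11.1803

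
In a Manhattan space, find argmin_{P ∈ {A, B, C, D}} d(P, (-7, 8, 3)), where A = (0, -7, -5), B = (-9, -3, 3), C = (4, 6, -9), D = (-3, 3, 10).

Distances: d(A) = 30, d(B) = 13, d(C) = 25, d(D) = 16. Nearest: B = (-9, -3, 3) with distance 13.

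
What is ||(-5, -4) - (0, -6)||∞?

max(|x_i - y_i|) = max(|-5 - 0|, |-4 - (-6)|) = max(5, 2) = 5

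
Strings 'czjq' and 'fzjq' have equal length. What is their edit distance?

Let D[i][j] be the edit distance between the first i characters of 'czjq' and the first j characters of 'fzjq', with D[i][0] = i, D[0][j] = j, and D[i][j] = D[i-1][j-1] if the characters match, else 1 + min(D[i-1][j], D[i][j-1], D[i-1][j-1]). Filling the table (rows: prefixes of 'czjq', columns: prefixes of 'fzjq'):
     ε  f  z  j  q
  ε  0  1  2  3  4
  c  1  1  2  3  4
  z  2  2  1  2  3
  j  3  3  2  1  2
  q  4  4  3  2  1
The bottom-right entry gives D[4][4] = 1, so no sequence of fewer than 1 edit works. Backtracking through the table gives one optimal edit sequence (1 edit):
  czjq → fzjq (sub c→f @1)
Edit distance = 1.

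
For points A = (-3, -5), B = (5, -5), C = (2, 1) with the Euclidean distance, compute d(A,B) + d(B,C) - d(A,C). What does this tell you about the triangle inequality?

d(A,B) = √(8² + 0²) = √64 = 8, d(B,C) = √(3² + 6²) = √45 ≈ 6.7082, d(A,C) = √(5² + 6²) = √61 ≈ 7.8102.
d(A,B) + d(B,C) - d(A,C) = 8 + 6.7082 - 7.8102 = 14.7082 - 7.8102 = 6.898 (to 4 decimal places). This is ≥ 0, so the triangle inequality holds for these points.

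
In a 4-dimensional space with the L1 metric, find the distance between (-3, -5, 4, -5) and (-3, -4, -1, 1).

Σ|x_i - y_i| = |-3 - (-3)| + |-5 - (-4)| + |4 - (-1)| + |-5 - 1| = 0 + 1 + 5 + 6 = 12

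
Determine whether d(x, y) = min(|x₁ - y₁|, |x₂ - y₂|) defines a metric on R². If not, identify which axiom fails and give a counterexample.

No. d fails identity of indiscernibles: take x = (-5, 0) and y = (-5, 5). Then d(x,y) = min(|-5 - (-5)|, |0 - 5|) = min(0, 5) = 0, yet x ≠ y.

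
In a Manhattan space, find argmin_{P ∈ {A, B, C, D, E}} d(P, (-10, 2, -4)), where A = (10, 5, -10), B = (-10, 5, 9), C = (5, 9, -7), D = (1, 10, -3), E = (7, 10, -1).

Distances: d(A) = 29, d(B) = 16, d(C) = 25, d(D) = 20, d(E) = 28. Nearest: B = (-10, 5, 9) with distance 16.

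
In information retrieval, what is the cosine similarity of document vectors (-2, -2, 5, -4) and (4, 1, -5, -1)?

With u = (-2, -2, 5, -4), v = (4, 1, -5, -1):
u·v = (-2)·4 + (-2)·1 + 5·(-5) + (-4)·(-1) = (-8) + (-2) + (-25) + 4 = -31.
|u| = √((-2)² + (-2)² + 5² + (-4)²) = √49, |v| = √(4² + 1² + (-5)² + (-1)²) = √43, so |u||v| = √(49·43) = √2107.
cos θ = (u·v)/(|u||v|) = -31/√2107 ≈ -0.6754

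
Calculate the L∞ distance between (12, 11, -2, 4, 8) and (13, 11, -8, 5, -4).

max(|x_i - y_i|) = max(|12 - 13|, |11 - 11|, |-2 - (-8)|, |4 - 5|, |8 - (-4)|) = max(1, 0, 6, 1, 12) = 12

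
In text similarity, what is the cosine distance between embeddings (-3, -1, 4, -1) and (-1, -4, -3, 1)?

With u = (-3, -1, 4, -1), v = (-1, -4, -3, 1):
u·v = (-3)·(-1) + (-1)·(-4) + 4·(-3) + (-1)·1 = 3 + 4 + (-12) + (-1) = -6.
|u| = √((-3)² + (-1)² + 4² + (-1)²) = √27, |v| = √((-1)² + (-4)² + (-3)² + 1²) = √27, so |u||v| = √(27·27) = √729 = 27.
cos θ = (u·v)/(|u||v|) = -6/27 ≈ -0.2222
Cosine distance = 1 - cos θ ≈ 1 - (-0.2222) = 1.2222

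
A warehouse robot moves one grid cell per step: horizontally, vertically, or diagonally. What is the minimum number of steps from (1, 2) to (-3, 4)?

max(|x_i - y_i|) = max(|1 - (-3)|, |2 - 4|) = max(4, 2) = 4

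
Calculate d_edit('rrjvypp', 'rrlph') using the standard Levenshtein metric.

Let D[i][j] be the edit distance between the first i characters of 'rrjvypp' and the first j characters of 'rrlph', with D[i][0] = i, D[0][j] = j, and D[i][j] = D[i-1][j-1] if the characters match, else 1 + min(D[i-1][j], D[i][j-1], D[i-1][j-1]). Filling the table (rows: prefixes of 'rrjvypp', columns: prefixes of 'rrlph'):
     ε  r  r  l  p  h
  ε  0  1  2  3  4  5
  r  1  0  1  2  3  4
  r  2  1  0  1  2  3
  j  3  2  1  1  2  3
  v  4  3  2  2  2  3
  y  5  4  3  3  3  3
  p  6  5  4  4  3  4
  p  7  6  5  5  4  4
The bottom-right entry gives D[7][5] = 4, so no sequence of fewer than 4 edits works. Backtracking through the table gives one optimal edit sequence (4 edits):
  rrjvypp → rrvypp (del j @3)
  rrvypp → rrypp (del v @3)
  rrypp → rrlpp (sub y→l @3)
  rrlpp → rrlph (sub p→h @5)
Edit distance = 4.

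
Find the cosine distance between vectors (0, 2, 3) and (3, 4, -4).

With u = (0, 2, 3), v = (3, 4, -4):
u·v = 0·3 + 2·4 + 3·(-4) = 0 + 8 + (-12) = -4.
|u| = √(0² + 2² + 3²) = √13, |v| = √(3² + 4² + (-4)²) = √41, so |u||v| = √(13·41) = √533.
cos θ = (u·v)/(|u||v|) = -4/√533 ≈ -0.1733
Cosine distance = 1 - cos θ ≈ 1 - (-0.1733) = 1.1733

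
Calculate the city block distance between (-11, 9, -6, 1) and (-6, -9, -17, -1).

Σ|x_i - y_i| = |-11 - (-6)| + |9 - (-9)| + |-6 - (-17)| + |1 - (-1)| = 5 + 18 + 11 + 2 = 36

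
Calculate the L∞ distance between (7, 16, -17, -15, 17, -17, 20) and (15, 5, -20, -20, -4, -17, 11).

max(|x_i - y_i|) = max(|7 - 15|, |16 - 5|, |-17 - (-20)|, |-15 - (-20)|, |17 - (-4)|, |-17 - (-17)|, |20 - 11|) = max(8, 11, 3, 5, 21, 0, 9) = 21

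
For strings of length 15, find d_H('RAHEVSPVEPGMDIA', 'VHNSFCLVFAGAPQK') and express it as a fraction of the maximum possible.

Differing positions: 1, 2, 3, 4, 5, 6, 7, 9, 10, 12, 13, 14, 15. Hamming distance = 13. The maximum possible Hamming distance for length-15 strings is 15, so d_H/15 = 13/15 ≈ 0.8667.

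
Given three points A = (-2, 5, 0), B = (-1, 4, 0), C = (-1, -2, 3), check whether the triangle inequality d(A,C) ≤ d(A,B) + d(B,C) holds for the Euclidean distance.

d(A,B) = √(1² + 1² + 0²) = √2 ≈ 1.4142, d(B,C) = √(0² + 6² + 3²) = √45 ≈ 6.7082, d(A,C) = √(1² + 7² + 3²) = √59 ≈ 7.6811.
d(A,C) ≈ 7.6811 ≤ 1.4142 + 6.7082 = 8.1224. Triangle inequality is satisfied.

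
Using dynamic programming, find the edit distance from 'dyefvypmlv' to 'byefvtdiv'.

Let D[i][j] be the edit distance between the first i characters of 'dyefvypmlv' and the first j characters of 'byefvtdiv', with D[i][0] = i, D[0][j] = j, and D[i][j] = D[i-1][j-1] if the characters match, else 1 + min(D[i-1][j], D[i][j-1], D[i-1][j-1]). Filling the table (rows: prefixes of 'dyefvypmlv', columns: prefixes of 'byefvtdiv'):
     ε  b  y  e  f  v  t  d  i  v
  ε  0  1  2  3  4  5  6  7  8  9
  d  1  1  2  3  4  5  6  6  7  8
  y  2  2  1  2  3  4  5  6  7  8
  e  3  3  2  1  2  3  4  5  6  7
  f  4  4  3  2  1  2  3  4  5  6
  v  5  5  4  3  2  1  2  3  4  5
  y  6  6  5  4  3  2  2  3  4  5
  p  7  7  6  5  4  3  3  3  4  5
  m  8  8  7  6  5  4  4  4  4  5
  l  9  9  8  7  6  5  5  5  5  5
  v 10 10  9  8  7  6  6  6  6  5
The bottom-right entry gives D[10][9] = 5, so no sequence of fewer than 5 edits works. Backtracking through the table gives one optimal edit sequence (5 edits):
  dyefvypmlv → byefvypmlv (sub d→b @1)
  byefvypmlv → byefvpmlv (del y @6)
  byefvpmlv → byefvtmlv (sub p→t @6)
  byefvtmlv → byefvtdlv (sub m→d @7)
  byefvtdlv → byefvtdiv (sub l→i @8)
Edit distance = 5.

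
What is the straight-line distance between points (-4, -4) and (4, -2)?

√(Σ(x_i - y_i)²) = √((-4 - 4)² + (-4 - (-2))²)
= √((-8)² + (-2)²) = √(64 + 4) = √68 ≈ 8.2462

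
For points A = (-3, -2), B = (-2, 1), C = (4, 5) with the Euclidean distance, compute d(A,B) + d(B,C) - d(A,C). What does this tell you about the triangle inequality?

d(A,B) = √(1² + 3²) = √10 ≈ 3.1623, d(B,C) = √(6² + 4²) = √52 ≈ 7.2111, d(A,C) = √(7² + 7²) = √98 ≈ 9.8995.
d(A,B) + d(B,C) - d(A,C) = 3.1623 + 7.2111 - 9.8995 = 10.3734 - 9.8995 = 0.4739 (to 4 decimal places). This is ≥ 0, so the triangle inequality holds for these points.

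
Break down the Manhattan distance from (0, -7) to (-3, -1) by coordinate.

Σ|x_i - y_i| = |0 - (-3)| + |-7 - (-1)| = 3 + 6 = 9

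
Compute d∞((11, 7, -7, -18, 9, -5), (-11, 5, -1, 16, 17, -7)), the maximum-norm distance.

max(|x_i - y_i|) = max(|11 - (-11)|, |7 - 5|, |-7 - (-1)|, |-18 - 16|, |9 - 17|, |-5 - (-7)|) = max(22, 2, 6, 34, 8, 2) = 34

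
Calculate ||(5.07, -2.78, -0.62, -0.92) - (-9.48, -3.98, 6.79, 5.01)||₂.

√(Σ(x_i - y_i)²) = √((5.07 - (-9.48))² + (-2.78 - (-3.98))² + (-0.62 - 6.79)² + (-0.92 - 5.01)²)
= √(14.55² + 1.2² + (-7.41)² + (-5.93)²) = √(211.7025 + 1.44 + 54.9081 + 35.1649) = √303.2155 ≈ 17.4131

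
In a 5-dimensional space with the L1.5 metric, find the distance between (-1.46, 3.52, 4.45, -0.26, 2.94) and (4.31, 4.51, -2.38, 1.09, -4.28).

(Σ|x_i - y_i|^1.5)^(1/1.5) = (|-1.46 - 4.31|^1.5 + |3.52 - 4.51|^1.5 + |4.45 - (-2.38)|^1.5 + |-0.26 - 1.09|^1.5 + |2.94 - (-4.28)|^1.5)^(1/1.5)
= (5.77^1.5 + 0.99^1.5 + 6.83^1.5 + 1.35^1.5 + 7.22^1.5)^(1/1.5) ≈ (13.86 + 0.985 + 17.8497 + 1.5686 + 19.4002)^(1/1.5) = (53.6635)^(1/1.5) ≈ 14.2272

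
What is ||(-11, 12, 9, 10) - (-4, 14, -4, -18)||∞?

max(|x_i - y_i|) = max(|-11 - (-4)|, |12 - 14|, |9 - (-4)|, |10 - (-18)|) = max(7, 2, 13, 28) = 28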